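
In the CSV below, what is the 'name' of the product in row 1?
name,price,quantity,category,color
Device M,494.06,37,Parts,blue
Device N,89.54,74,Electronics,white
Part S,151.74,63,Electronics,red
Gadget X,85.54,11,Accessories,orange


Query: Row 1 ('Device M'), column 'name'
Value: Device M

Device M


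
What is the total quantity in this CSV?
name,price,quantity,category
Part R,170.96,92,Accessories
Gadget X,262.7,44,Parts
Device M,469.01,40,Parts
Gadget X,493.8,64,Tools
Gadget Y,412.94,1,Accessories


Computing total quantity:
Values: [92, 44, 40, 64, 1]
Sum = 241

241


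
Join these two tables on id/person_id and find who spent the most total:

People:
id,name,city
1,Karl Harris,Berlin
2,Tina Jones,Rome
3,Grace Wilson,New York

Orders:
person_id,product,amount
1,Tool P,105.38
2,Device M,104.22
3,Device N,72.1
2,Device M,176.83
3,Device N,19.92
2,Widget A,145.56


Join on: people.id = orders.person_id

Joined rows:
  Karl Harris (Berlin) bought Tool P for $105.38
  Tina Jones (Rome) bought Device M for $104.22
  Grace Wilson (New York) bought Device N for $72.1
  Tina Jones (Rome) bought Device M for $176.83
  Grace Wilson (New York) bought Device N for $19.92
  Tina Jones (Rome) bought Widget A for $145.56

Total per person:
  Tina Jones: $426.61
  Karl Harris: $105.38
  Grace Wilson: $92.02

Top spender: Tina Jones ($426.61)

Tina Jones ($426.61)


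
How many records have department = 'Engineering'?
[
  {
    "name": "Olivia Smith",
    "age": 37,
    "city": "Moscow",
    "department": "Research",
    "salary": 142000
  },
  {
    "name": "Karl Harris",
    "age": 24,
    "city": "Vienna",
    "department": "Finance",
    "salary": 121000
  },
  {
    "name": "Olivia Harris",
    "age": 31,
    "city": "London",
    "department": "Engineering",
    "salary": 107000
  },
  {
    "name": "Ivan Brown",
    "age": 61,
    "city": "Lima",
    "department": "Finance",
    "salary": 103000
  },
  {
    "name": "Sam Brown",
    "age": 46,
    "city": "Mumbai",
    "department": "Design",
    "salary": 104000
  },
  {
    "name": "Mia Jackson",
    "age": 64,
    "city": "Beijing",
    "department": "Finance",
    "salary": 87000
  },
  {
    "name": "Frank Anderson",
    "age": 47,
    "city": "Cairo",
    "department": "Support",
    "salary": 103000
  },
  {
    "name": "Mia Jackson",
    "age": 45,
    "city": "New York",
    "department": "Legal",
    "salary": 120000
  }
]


Data: 8 records
Condition: department = 'Engineering'

Checking each record:
  Olivia Smith: Research
  Karl Harris: Finance
  Olivia Harris: Engineering MATCH
  Ivan Brown: Finance
  Sam Brown: Design
  Mia Jackson: Finance
  Frank Anderson: Support
  Mia Jackson: Legal

Count: 1

1


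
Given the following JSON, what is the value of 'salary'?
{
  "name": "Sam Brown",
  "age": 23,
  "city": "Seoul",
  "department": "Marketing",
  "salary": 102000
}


Looking up field 'salary'
Value: 102000

102000


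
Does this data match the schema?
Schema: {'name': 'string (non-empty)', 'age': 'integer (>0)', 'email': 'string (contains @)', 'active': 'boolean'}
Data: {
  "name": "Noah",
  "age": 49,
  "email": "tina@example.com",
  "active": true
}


Validating each field against schema:
  name: OK (non-empty string)
  age: OK (positive integer)
  email: OK (string with @)
  active: OK (boolean)

Result: VALID

VALID


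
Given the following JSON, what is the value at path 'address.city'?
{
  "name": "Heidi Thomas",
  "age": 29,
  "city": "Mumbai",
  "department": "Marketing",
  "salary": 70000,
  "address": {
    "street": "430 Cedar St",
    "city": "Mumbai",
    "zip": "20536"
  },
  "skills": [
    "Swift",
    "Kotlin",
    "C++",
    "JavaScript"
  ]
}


Query: address.city
Path: address -> city
Value: Mumbai

Mumbai


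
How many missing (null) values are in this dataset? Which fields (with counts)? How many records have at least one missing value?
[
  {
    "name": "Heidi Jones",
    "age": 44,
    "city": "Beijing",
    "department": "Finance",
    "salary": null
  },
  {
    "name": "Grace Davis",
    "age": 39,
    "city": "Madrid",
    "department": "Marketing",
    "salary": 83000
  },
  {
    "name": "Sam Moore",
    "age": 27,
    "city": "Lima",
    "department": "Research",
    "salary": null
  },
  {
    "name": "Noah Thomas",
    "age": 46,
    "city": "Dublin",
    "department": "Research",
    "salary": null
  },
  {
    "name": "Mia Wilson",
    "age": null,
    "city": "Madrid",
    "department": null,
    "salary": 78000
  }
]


Checking for missing (null) values in 5 records:

  Heidi Jones: salary
  Grace Davis: complete
  Sam Moore: salary
  Noah Thomas: salary
  Mia Wilson: age, department

Per field:
  name: 0 missing
  age: 1 missing
  city: 0 missing
  department: 1 missing
  salary: 3 missing

Total missing values: 5
Records with any missing: 4

5 missing values (age: 1, department: 1, salary: 3); 4 incomplete records


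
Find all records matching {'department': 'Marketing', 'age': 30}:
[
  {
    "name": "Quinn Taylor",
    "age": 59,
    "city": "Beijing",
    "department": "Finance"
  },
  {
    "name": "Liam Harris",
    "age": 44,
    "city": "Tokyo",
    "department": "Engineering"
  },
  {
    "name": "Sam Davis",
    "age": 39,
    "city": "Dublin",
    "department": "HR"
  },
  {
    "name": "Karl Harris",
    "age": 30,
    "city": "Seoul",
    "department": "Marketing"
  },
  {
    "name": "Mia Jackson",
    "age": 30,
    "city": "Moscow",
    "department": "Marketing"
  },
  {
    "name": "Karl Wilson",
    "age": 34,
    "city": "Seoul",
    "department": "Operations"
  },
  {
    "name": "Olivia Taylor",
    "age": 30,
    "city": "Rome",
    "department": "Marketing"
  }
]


Search criteria: {'department': 'Marketing', 'age': 30}

Checking 7 records:
  Quinn Taylor: {department: Finance, age: 59}
  Liam Harris: {department: Engineering, age: 44}
  Sam Davis: {department: HR, age: 39}
  Karl Harris: {department: Marketing, age: 30} <-- MATCH
  Mia Jackson: {department: Marketing, age: 30} <-- MATCH
  Karl Wilson: {department: Operations, age: 34}
  Olivia Taylor: {department: Marketing, age: 30} <-- MATCH

Matches: ["Karl Harris", "Mia Jackson", "Olivia Taylor"]

["Karl Harris", "Mia Jackson", "Olivia Taylor"]


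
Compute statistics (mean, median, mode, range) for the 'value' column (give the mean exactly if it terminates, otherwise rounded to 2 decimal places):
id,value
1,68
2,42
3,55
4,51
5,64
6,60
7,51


Data: [68, 42, 55, 51, 64, 60, 51]
Count: 7
Sum: 391
Mean: 391/7 ≈ 55.86 (rounded to 2 decimal places)
Sorted: [42, 51, 51, 55, 60, 64, 68]
Median: 55.0
Mode: 51 (2 times)
Range: 68 - 42 = 26
Min: 42, Max: 68

mean≈55.86, median=55.0, mode=51, range=26


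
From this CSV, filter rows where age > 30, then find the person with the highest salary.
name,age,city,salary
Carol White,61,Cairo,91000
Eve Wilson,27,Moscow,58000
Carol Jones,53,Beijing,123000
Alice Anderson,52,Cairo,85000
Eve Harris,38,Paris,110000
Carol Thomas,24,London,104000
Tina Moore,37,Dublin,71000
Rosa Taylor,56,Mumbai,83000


Filter: age > 30
Sort by: salary (descending)

Filtered records (6):
  Carol Jones, age 53, salary $123000
  Eve Harris, age 38, salary $110000
  Carol White, age 61, salary $91000
  Alice Anderson, age 52, salary $85000
  Rosa Taylor, age 56, salary $83000
  Tina Moore, age 37, salary $71000

Highest salary: Carol Jones ($123000)

Carol Jones


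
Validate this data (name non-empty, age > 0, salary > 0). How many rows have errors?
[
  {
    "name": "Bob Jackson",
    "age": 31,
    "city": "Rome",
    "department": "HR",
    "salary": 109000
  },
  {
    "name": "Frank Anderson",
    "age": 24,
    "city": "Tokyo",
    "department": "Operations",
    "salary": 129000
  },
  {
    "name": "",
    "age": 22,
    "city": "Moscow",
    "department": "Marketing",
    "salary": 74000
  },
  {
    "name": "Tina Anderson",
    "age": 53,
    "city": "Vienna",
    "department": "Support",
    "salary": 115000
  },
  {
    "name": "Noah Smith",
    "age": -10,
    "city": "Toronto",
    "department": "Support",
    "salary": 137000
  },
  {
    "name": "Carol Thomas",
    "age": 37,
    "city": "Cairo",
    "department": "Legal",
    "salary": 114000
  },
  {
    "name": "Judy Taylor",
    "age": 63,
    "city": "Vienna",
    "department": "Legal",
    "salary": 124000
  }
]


Validating 7 records:
Rules: name non-empty, age > 0, salary > 0

  Row 1 (Bob Jackson): OK
  Row 2 (Frank Anderson): OK
  Row 3 (???): empty name
  Row 4 (Tina Anderson): OK
  Row 5 (Noah Smith): negative age: -10
  Row 6 (Carol Thomas): OK
  Row 7 (Judy Taylor): OK

Total errors: 2

2 errors


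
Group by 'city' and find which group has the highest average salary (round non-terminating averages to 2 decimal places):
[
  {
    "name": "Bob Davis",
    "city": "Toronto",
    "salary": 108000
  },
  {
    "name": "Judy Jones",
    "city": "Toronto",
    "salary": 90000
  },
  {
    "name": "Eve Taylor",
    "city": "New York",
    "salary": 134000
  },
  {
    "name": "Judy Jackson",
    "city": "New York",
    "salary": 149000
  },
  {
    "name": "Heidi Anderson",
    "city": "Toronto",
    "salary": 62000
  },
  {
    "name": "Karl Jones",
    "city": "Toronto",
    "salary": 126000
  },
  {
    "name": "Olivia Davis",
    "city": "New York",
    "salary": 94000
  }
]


Group by: city

Groups:
  New York: 3 people, avg salary = 377000/3 ≈ $125666.67
  Toronto: 4 people, avg salary = 386000/4 = $96500

Highest average salary: New York (≈$125666.67)

New York (≈$125666.67)


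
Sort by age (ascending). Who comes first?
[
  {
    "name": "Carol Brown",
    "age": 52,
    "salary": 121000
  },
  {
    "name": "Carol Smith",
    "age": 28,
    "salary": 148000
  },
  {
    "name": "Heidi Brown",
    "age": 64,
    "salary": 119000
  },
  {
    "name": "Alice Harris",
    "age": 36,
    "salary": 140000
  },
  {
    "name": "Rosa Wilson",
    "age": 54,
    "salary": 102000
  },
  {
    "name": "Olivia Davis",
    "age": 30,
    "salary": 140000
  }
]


Sort by: age (ascending)

Sorted order:
  1. Carol Smith (age = 28)
  2. Olivia Davis (age = 30)
  3. Alice Harris (age = 36)
  4. Carol Brown (age = 52)
  5. Rosa Wilson (age = 54)
  6. Heidi Brown (age = 64)

First: Carol Smith

Carol Smith


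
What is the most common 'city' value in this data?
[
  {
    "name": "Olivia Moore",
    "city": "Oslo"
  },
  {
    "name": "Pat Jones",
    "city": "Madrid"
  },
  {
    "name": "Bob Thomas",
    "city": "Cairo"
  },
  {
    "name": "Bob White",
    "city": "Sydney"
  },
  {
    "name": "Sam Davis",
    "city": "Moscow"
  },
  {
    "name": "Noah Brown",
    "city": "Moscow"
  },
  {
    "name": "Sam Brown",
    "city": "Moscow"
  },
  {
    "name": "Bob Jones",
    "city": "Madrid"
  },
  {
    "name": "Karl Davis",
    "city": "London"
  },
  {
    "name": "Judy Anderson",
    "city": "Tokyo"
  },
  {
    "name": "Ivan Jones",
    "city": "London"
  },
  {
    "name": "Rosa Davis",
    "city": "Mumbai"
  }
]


Counting 'city' values across 12 records:

  Moscow: 3 ###
  Madrid: 2 ##
  London: 2 ##
  Oslo: 1 #
  Cairo: 1 #
  Sydney: 1 #
  Tokyo: 1 #
  Mumbai: 1 #

Most common: Moscow (3 times)

Moscow (3 times)


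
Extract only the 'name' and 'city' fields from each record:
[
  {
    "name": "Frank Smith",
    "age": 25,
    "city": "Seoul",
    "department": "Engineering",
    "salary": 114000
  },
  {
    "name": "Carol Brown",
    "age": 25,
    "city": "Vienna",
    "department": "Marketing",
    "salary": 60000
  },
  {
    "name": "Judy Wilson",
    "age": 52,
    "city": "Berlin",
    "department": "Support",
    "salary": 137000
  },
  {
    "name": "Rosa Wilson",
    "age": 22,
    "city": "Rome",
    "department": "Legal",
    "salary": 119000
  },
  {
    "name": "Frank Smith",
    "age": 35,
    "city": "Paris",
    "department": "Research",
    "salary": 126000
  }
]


Original: 5 records with fields: name, age, city, department, salary
Keep: ['name', 'city']
Drop: ['age', 'department', 'salary']
Result: 5 records, 2 fields each

[
  {
    "name": "Frank Smith",
    "city": "Seoul"
  },
  {
    "name": "Carol Brown",
    "city": "Vienna"
  },
  {
    "name": "Judy Wilson",
    "city": "Berlin"
  },
  {
    "name": "Rosa Wilson",
    "city": "Rome"
  },
  {
    "name": "Frank Smith",
    "city": "Paris"
  }
]


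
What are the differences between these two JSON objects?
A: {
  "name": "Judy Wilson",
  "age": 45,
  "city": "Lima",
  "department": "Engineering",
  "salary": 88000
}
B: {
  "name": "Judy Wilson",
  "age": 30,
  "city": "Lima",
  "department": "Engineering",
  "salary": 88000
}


Comparing each field (in key order):
  name: same
  age: DIFFERENT
  city: same
  department: same
  salary: same
Differences:
  age: 45 -> 30

1 field(s) changed

1 change: age


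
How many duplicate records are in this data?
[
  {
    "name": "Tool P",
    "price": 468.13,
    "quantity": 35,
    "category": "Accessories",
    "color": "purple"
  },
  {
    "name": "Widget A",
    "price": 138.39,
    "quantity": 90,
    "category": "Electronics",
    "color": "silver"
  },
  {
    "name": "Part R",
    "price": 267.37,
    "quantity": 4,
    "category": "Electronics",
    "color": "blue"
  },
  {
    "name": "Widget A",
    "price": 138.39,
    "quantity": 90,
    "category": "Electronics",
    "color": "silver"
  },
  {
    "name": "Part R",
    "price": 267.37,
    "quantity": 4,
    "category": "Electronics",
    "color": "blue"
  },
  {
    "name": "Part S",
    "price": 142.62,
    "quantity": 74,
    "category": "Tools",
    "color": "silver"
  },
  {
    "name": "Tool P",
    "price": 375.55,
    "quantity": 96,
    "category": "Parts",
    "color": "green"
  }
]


Checking 7 records for duplicates:

  Row 1: Tool P ($468.13, qty 35)
  Row 2: Widget A ($138.39, qty 90)
  Row 3: Part R ($267.37, qty 4)
  Row 4: Widget A ($138.39, qty 90) <-- DUPLICATE
  Row 5: Part R ($267.37, qty 4) <-- DUPLICATE
  Row 6: Part S ($142.62, qty 74)
  Row 7: Tool P ($375.55, qty 96)

Duplicates found: 2
Unique records: 5

2 duplicates, 5 unique


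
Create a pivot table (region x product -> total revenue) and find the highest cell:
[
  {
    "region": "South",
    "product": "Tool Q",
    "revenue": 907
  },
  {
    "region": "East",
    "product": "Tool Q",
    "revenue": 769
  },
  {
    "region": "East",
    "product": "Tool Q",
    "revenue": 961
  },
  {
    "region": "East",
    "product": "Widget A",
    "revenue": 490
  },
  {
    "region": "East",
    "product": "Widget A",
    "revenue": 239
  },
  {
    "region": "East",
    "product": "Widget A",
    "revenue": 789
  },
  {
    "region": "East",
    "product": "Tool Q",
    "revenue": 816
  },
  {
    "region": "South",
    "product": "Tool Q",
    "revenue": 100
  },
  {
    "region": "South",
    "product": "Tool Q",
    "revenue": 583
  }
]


Pivot: region (rows) x product (columns) -> total revenue

     Tool Q        Widget A    
East          2546          1518  
South         1590             0  

Highest: East / Tool Q = $2546

East / Tool Q = $2546


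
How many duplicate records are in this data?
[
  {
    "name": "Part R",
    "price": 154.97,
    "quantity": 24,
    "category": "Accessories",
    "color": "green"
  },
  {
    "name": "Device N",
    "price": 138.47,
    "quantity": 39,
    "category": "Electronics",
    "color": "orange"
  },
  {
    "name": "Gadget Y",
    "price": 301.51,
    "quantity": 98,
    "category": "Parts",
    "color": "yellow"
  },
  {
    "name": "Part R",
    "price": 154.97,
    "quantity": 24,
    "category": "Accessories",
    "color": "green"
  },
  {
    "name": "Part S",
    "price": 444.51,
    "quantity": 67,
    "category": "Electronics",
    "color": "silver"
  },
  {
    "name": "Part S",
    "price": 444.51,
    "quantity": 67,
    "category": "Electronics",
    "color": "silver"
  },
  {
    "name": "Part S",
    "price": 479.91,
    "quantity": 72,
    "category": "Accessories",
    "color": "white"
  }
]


Checking 7 records for duplicates:

  Row 1: Part R ($154.97, qty 24)
  Row 2: Device N ($138.47, qty 39)
  Row 3: Gadget Y ($301.51, qty 98)
  Row 4: Part R ($154.97, qty 24) <-- DUPLICATE
  Row 5: Part S ($444.51, qty 67)
  Row 6: Part S ($444.51, qty 67) <-- DUPLICATE
  Row 7: Part S ($479.91, qty 72)

Duplicates found: 2
Unique records: 5

2 duplicates, 5 unique


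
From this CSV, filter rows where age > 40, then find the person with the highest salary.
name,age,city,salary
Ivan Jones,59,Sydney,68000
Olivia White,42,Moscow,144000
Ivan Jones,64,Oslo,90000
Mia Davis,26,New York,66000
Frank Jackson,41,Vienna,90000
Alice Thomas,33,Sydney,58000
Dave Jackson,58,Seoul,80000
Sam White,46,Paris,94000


Filter: age > 40
Sort by: salary (descending)

Filtered records (6):
  Olivia White, age 42, salary $144000
  Sam White, age 46, salary $94000
  Ivan Jones, age 64, salary $90000
  Frank Jackson, age 41, salary $90000
  Dave Jackson, age 58, salary $80000
  Ivan Jones, age 59, salary $68000

Highest salary: Olivia White ($144000)

Olivia White


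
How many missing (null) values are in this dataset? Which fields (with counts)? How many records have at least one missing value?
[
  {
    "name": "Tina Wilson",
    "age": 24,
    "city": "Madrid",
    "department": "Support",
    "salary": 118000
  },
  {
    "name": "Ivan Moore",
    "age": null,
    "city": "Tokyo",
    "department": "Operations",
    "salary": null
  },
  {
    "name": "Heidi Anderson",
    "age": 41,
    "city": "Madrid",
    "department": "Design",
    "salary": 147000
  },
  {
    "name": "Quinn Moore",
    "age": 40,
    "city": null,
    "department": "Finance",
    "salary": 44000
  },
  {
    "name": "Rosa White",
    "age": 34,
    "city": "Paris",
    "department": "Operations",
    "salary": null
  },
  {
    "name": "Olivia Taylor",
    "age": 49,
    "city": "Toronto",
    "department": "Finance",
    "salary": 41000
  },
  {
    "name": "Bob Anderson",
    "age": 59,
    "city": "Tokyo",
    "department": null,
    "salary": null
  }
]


Checking for missing (null) values in 7 records:

  Tina Wilson: complete
  Ivan Moore: age, salary
  Heidi Anderson: complete
  Quinn Moore: city
  Rosa White: salary
  Olivia Taylor: complete
  Bob Anderson: department, salary

Per field:
  name: 0 missing
  age: 1 missing
  city: 1 missing
  department: 1 missing
  salary: 3 missing

Total missing values: 6
Records with any missing: 4

6 missing values (age: 1, city: 1, department: 1, salary: 3); 4 incomplete records


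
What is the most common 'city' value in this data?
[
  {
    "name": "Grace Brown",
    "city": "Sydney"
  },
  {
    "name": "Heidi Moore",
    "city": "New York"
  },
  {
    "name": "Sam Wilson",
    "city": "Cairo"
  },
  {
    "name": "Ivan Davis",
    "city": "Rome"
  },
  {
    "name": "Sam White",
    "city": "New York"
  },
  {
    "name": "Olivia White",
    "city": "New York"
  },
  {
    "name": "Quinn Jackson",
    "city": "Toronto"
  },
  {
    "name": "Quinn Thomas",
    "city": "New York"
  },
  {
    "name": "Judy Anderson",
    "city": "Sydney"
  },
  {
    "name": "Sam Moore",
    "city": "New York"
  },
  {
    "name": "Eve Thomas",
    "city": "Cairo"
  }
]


Counting 'city' values across 11 records:

  New York: 5 #####
  Sydney: 2 ##
  Cairo: 2 ##
  Rome: 1 #
  Toronto: 1 #

Most common: New York (5 times)

New York (5 times)


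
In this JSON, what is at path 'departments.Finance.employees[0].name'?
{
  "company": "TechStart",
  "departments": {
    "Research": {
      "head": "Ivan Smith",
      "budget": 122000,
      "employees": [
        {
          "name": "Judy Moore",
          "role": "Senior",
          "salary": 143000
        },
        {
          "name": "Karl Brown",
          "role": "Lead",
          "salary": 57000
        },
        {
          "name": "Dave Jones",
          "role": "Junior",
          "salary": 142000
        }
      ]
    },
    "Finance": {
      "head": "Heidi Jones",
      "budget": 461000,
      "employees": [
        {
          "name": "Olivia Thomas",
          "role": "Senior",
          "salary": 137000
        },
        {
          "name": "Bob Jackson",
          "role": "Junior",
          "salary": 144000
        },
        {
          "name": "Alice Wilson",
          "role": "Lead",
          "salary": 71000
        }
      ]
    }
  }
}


Path: departments.Finance.employees[0].name

Navigate:
  -> departments
  -> Finance
  -> employees[0].name = 'Olivia Thomas'

Olivia Thomas


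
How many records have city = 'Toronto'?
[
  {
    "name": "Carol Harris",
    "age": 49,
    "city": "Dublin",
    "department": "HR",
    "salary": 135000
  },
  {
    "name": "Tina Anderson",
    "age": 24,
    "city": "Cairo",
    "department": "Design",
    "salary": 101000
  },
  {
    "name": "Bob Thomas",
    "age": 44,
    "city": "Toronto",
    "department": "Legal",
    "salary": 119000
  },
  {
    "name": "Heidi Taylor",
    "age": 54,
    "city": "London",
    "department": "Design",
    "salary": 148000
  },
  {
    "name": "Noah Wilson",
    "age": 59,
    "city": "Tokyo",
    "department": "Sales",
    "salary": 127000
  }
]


Data: 5 records
Condition: city = 'Toronto'

Checking each record:
  Carol Harris: Dublin
  Tina Anderson: Cairo
  Bob Thomas: Toronto MATCH
  Heidi Taylor: London
  Noah Wilson: Tokyo

Count: 1

1


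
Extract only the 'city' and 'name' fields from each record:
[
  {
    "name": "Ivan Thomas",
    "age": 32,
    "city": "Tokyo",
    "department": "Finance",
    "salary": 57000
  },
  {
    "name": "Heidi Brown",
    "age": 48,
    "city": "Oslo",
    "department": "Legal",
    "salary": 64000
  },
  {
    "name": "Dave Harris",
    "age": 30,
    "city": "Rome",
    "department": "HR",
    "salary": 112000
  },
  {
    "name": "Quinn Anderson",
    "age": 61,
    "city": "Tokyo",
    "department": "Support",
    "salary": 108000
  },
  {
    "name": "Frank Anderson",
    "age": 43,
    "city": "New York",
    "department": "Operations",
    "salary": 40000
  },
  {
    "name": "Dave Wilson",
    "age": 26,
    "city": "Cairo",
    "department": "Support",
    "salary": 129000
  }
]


Original: 6 records with fields: name, age, city, department, salary
Keep: ['city', 'name']
Drop: ['age', 'department', 'salary']
Result: 6 records, 2 fields each

[
  {
    "city": "Tokyo",
    "name": "Ivan Thomas"
  },
  {
    "city": "Oslo",
    "name": "Heidi Brown"
  },
  {
    "city": "Rome",
    "name": "Dave Harris"
  },
  {
    "city": "Tokyo",
    "name": "Quinn Anderson"
  },
  {
    "city": "New York",
    "name": "Frank Anderson"
  },
  {
    "city": "Cairo",
    "name": "Dave Wilson"
  }
]


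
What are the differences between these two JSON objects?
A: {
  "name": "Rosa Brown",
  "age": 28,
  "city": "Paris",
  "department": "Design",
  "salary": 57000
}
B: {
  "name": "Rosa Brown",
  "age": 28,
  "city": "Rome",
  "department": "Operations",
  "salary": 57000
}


Comparing each field (in key order):
  name: same
  age: same
  city: DIFFERENT
  department: DIFFERENT
  salary: same
Differences:
  city: Paris -> Rome
  department: Design -> Operations

2 field(s) changed

2 changes: city, department


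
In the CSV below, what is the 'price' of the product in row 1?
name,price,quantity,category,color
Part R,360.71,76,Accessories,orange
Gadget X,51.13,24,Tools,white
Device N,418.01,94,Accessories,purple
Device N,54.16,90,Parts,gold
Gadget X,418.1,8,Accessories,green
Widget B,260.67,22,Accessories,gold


Query: Row 1 ('Part R'), column 'price'
Value: 360.71

360.71


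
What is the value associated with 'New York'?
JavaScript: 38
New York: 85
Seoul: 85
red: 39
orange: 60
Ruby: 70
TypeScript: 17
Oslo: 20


Looking up key 'New York'
Value: 85

85


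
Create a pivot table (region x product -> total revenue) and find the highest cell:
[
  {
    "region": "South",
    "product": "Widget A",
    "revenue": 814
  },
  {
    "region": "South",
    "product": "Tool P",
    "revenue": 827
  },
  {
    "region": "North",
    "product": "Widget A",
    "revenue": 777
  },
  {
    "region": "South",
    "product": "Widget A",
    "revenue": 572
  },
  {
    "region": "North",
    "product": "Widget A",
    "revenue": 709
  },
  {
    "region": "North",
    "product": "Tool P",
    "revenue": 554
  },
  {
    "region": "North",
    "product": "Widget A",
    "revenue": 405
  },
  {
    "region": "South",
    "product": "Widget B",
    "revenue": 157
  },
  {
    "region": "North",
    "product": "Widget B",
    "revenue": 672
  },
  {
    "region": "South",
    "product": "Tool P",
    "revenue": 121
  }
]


Pivot: region (rows) x product (columns) -> total revenue

     Tool P        Widget A      Widget B    
North          554          1891           672  
South          948          1386           157  

Highest: North / Widget A = $1891

North / Widget A = $1891


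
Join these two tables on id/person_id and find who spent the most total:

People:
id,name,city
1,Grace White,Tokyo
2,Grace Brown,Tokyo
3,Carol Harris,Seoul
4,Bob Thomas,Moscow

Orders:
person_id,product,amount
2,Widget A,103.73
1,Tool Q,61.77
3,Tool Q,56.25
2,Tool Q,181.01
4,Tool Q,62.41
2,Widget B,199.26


Join on: people.id = orders.person_id

Joined rows:
  Grace Brown (Tokyo) bought Widget A for $103.73
  Grace White (Tokyo) bought Tool Q for $61.77
  Carol Harris (Seoul) bought Tool Q for $56.25
  Grace Brown (Tokyo) bought Tool Q for $181.01
  Bob Thomas (Moscow) bought Tool Q for $62.41
  Grace Brown (Tokyo) bought Widget B for $199.26

Total per person:
  Grace Brown: $484.00
  Bob Thomas: $62.41
  Grace White: $61.77
  Carol Harris: $56.25

Top spender: Grace Brown ($484.00)

Grace Brown ($484.00)


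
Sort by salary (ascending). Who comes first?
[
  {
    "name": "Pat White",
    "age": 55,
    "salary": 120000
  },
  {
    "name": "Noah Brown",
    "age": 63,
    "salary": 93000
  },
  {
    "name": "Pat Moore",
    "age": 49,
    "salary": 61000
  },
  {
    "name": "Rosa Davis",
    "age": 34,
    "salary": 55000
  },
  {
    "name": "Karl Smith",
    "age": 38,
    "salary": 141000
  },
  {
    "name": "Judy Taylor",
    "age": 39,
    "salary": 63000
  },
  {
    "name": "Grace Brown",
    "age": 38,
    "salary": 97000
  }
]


Sort by: salary (ascending)

Sorted order:
  1. Rosa Davis (salary = 55000)
  2. Pat Moore (salary = 61000)
  3. Judy Taylor (salary = 63000)
  4. Noah Brown (salary = 93000)
  5. Grace Brown (salary = 97000)
  6. Pat White (salary = 120000)
  7. Karl Smith (salary = 141000)

First: Rosa Davis

Rosa Davis


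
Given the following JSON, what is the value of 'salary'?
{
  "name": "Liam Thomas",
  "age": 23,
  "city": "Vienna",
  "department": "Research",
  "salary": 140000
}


Looking up field 'salary'
Value: 140000

140000


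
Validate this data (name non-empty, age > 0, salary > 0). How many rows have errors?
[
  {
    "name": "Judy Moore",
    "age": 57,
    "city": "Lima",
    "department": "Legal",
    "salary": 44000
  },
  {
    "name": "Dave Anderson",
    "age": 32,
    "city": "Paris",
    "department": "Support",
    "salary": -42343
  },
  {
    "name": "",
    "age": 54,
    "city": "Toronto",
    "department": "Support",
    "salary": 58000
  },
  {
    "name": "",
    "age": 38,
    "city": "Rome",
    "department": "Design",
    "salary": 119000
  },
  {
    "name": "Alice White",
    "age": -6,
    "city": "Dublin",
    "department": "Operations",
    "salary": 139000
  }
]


Validating 5 records:
Rules: name non-empty, age > 0, salary > 0

  Row 1 (Judy Moore): OK
  Row 2 (Dave Anderson): negative salary: -42343
  Row 3 (???): empty name
  Row 4 (???): empty name
  Row 5 (Alice White): negative age: -6

Total errors: 4

4 errors


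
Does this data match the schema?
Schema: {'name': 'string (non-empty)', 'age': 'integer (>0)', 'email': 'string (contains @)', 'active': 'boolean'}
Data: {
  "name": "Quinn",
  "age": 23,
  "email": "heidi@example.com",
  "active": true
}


Validating each field against schema:
  name: OK (non-empty string)
  age: OK (positive integer)
  email: OK (string with @)
  active: OK (boolean)

Result: VALID

VALID


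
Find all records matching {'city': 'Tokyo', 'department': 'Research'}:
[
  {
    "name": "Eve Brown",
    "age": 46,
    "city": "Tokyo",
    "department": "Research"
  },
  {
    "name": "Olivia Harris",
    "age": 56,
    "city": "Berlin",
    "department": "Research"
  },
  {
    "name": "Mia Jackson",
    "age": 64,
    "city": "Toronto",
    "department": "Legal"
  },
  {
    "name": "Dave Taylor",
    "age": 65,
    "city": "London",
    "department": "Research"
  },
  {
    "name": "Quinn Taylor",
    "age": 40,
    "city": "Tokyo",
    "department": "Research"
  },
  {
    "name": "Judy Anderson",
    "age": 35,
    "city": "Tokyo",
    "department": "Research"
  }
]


Search criteria: {'city': 'Tokyo', 'department': 'Research'}

Checking 6 records:
  Eve Brown: {city: Tokyo, department: Research} <-- MATCH
  Olivia Harris: {city: Berlin, department: Research}
  Mia Jackson: {city: Toronto, department: Legal}
  Dave Taylor: {city: London, department: Research}
  Quinn Taylor: {city: Tokyo, department: Research} <-- MATCH
  Judy Anderson: {city: Tokyo, department: Research} <-- MATCH

Matches: ["Eve Brown", "Quinn Taylor", "Judy Anderson"]

["Eve Brown", "Quinn Taylor", "Judy Anderson"]


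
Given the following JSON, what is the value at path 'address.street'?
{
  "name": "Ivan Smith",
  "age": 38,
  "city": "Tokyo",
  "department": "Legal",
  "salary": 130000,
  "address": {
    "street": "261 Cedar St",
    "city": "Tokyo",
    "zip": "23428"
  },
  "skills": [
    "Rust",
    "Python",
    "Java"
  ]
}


Query: address.street
Path: address -> street
Value: 261 Cedar St

261 Cedar St


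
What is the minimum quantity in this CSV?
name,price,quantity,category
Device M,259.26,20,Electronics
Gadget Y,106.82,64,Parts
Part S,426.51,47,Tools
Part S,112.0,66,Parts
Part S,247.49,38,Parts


Computing minimum quantity:
Values: [20, 64, 47, 66, 38]
Min = 20

20


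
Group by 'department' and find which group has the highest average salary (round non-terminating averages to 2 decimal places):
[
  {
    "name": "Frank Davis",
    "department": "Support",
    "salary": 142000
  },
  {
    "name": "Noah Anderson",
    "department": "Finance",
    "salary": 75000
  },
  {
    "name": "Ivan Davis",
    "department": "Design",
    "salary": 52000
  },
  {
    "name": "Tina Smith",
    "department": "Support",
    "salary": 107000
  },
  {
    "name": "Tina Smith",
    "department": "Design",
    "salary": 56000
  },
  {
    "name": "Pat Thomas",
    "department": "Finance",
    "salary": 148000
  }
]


Group by: department

Groups:
  Design: 2 people, avg salary = 108000/2 = $54000
  Finance: 2 people, avg salary = 223000/2 = $111500
  Support: 2 people, avg salary = 249000/2 = $124500

Highest average salary: Support ($124500)

Support ($124500)


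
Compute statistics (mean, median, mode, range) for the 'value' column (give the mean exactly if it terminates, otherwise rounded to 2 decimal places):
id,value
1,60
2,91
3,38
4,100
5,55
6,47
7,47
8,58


Data: [60, 91, 38, 100, 55, 47, 47, 58]
Count: 8
Sum: 496
Mean: 496/8 = 62
Sorted: [38, 47, 47, 55, 58, 60, 91, 100]
Median: 56.5
Mode: 47 (2 times)
Range: 100 - 38 = 62
Min: 38, Max: 100

mean=62, median=56.5, mode=47, range=62


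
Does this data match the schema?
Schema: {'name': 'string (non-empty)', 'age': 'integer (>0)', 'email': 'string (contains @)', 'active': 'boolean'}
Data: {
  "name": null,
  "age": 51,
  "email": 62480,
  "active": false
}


Validating each field against schema:
  name: FAIL (null is not a string)
  age: OK (positive integer)
  email: FAIL (62480 is not a string)
  active: OK (boolean)

Result: INVALID (2 errors: name, email)

INVALID (2 errors: name, email)


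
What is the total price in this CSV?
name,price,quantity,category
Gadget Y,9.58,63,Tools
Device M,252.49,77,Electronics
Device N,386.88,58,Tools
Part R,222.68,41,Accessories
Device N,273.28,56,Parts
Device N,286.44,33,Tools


Computing total price:
Values: [9.58, 252.49, 386.88, 222.68, 273.28, 286.44]
Sum = 1431.35

1431.35


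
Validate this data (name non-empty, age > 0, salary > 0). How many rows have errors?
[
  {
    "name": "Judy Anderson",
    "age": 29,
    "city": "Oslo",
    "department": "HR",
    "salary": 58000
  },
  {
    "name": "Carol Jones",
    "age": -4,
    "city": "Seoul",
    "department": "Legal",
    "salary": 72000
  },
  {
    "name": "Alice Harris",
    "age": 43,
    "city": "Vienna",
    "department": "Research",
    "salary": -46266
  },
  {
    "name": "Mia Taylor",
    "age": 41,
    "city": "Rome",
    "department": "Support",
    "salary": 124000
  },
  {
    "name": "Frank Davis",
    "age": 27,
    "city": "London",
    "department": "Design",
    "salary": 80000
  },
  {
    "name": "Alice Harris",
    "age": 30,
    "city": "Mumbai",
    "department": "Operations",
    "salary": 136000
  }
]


Validating 6 records:
Rules: name non-empty, age > 0, salary > 0

  Row 1 (Judy Anderson): OK
  Row 2 (Carol Jones): negative age: -4
  Row 3 (Alice Harris): negative salary: -46266
  Row 4 (Mia Taylor): OK
  Row 5 (Frank Davis): OK
  Row 6 (Alice Harris): OK

Total errors: 2

2 errors


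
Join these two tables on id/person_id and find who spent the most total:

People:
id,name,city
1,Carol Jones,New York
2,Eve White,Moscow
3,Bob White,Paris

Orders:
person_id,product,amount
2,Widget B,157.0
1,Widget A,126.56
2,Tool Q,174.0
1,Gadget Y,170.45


Join on: people.id = orders.person_id

Joined rows:
  Eve White (Moscow) bought Widget B for $157.0
  Carol Jones (New York) bought Widget A for $126.56
  Eve White (Moscow) bought Tool Q for $174.0
  Carol Jones (New York) bought Gadget Y for $170.45

Total per person:
  Eve White: $331.00
  Carol Jones: $297.01

Top spender: Eve White ($331.00)

Eve White ($331.00)


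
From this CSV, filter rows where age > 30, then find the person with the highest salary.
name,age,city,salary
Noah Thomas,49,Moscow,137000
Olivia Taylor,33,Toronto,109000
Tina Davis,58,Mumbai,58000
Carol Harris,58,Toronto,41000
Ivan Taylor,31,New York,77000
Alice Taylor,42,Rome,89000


Filter: age > 30
Sort by: salary (descending)

Filtered records (6):
  Noah Thomas, age 49, salary $137000
  Olivia Taylor, age 33, salary $109000
  Alice Taylor, age 42, salary $89000
  Ivan Taylor, age 31, salary $77000
  Tina Davis, age 58, salary $58000
  Carol Harris, age 58, salary $41000

Highest salary: Noah Thomas ($137000)

Noah Thomas


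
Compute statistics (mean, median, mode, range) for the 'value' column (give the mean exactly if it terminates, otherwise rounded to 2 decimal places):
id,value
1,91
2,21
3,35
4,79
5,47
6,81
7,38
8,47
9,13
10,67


Data: [91, 21, 35, 79, 47, 81, 38, 47, 13, 67]
Count: 10
Sum: 519
Mean: 519/10 = 51.9
Sorted: [13, 21, 35, 38, 47, 47, 67, 79, 81, 91]
Median: 47.0
Mode: 47 (2 times)
Range: 91 - 13 = 78
Min: 13, Max: 91

mean=51.9, median=47.0, mode=47, range=78


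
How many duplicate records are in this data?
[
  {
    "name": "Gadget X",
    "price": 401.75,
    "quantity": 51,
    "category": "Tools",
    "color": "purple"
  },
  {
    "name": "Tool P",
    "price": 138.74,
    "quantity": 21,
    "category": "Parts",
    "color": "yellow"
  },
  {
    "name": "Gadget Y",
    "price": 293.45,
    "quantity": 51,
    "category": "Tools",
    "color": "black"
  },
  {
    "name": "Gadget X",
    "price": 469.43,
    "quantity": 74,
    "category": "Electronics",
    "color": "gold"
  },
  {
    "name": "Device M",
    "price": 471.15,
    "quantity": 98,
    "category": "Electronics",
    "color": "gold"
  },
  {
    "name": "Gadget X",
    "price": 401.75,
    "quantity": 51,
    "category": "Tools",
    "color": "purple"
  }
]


Checking 6 records for duplicates:

  Row 1: Gadget X ($401.75, qty 51)
  Row 2: Tool P ($138.74, qty 21)
  Row 3: Gadget Y ($293.45, qty 51)
  Row 4: Gadget X ($469.43, qty 74)
  Row 5: Device M ($471.15, qty 98)
  Row 6: Gadget X ($401.75, qty 51) <-- DUPLICATE

Duplicates found: 1
Unique records: 5

1 duplicates, 5 unique


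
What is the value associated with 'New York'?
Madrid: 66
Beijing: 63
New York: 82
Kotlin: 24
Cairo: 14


Looking up key 'New York'
Value: 82

82


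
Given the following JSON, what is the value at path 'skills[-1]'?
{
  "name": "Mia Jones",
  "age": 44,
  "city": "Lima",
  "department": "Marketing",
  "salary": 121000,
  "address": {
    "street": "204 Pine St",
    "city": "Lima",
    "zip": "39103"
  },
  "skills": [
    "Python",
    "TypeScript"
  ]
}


Query: skills[-1]
Path: skills -> last element
Value: TypeScript

TypeScript


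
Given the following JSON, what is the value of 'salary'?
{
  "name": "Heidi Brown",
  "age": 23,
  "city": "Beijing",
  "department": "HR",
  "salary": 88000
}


Looking up field 'salary'
Value: 88000

88000


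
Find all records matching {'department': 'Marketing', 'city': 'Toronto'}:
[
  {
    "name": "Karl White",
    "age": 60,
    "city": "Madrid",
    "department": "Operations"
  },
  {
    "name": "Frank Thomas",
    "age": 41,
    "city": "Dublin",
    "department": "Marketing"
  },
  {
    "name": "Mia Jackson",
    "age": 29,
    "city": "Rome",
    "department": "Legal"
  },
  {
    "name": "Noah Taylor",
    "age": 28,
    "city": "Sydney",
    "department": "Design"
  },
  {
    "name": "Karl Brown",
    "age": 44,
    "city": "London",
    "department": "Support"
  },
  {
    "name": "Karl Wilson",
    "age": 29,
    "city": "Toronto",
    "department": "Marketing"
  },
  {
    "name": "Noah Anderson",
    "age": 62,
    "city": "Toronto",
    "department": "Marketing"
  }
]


Search criteria: {'department': 'Marketing', 'city': 'Toronto'}

Checking 7 records:
  Karl White: {department: Operations, city: Madrid}
  Frank Thomas: {department: Marketing, city: Dublin}
  Mia Jackson: {department: Legal, city: Rome}
  Noah Taylor: {department: Design, city: Sydney}
  Karl Brown: {department: Support, city: London}
  Karl Wilson: {department: Marketing, city: Toronto} <-- MATCH
  Noah Anderson: {department: Marketing, city: Toronto} <-- MATCH

Matches: ["Karl Wilson", "Noah Anderson"]

["Karl Wilson", "Noah Anderson"]


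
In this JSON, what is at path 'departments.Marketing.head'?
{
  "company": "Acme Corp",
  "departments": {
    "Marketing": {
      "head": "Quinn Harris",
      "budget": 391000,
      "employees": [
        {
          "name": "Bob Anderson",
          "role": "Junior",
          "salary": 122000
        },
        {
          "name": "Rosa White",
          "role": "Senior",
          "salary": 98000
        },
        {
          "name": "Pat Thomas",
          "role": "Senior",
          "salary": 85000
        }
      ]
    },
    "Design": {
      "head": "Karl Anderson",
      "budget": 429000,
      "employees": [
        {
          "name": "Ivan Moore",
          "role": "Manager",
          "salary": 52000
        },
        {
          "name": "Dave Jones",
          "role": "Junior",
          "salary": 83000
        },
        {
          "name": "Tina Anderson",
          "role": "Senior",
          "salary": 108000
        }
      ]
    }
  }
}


Path: departments.Marketing.head

Navigate:
  -> departments
  -> Marketing
  -> head = 'Quinn Harris'

Quinn Harris


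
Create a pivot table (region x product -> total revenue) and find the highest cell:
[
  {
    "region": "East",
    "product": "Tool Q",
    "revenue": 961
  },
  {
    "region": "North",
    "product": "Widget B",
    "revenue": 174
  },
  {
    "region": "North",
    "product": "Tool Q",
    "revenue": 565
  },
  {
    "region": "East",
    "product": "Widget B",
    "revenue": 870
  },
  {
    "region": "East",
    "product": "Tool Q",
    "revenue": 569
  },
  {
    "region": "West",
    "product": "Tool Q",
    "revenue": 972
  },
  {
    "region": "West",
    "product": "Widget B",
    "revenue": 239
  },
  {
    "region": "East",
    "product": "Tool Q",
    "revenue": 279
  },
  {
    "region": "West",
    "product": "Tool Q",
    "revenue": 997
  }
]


Pivot: region (rows) x product (columns) -> total revenue

     Tool Q        Widget B    
East          1809           870  
North          565           174  
West          1969           239  

Highest: West / Tool Q = $1969

West / Tool Q = $1969
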